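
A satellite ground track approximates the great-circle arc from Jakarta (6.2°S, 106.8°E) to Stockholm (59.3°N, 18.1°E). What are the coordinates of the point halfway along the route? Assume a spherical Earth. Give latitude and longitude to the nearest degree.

Convert each endpoint to a unit vector on the sphere (x = cos φ cos λ, y = cos φ sin λ, z = sin φ).
The central angle between the endpoints is δ = arccos(p₁·p₂) ≈ 1.652 rad (94.7°).
Interpolate at f = 1/2 with slerp weights a = sin((1−f)δ)/sin δ ≈ 0.738, b = sin(fδ)/sin δ ≈ 0.738.
p = a·p₁ + b·p₂ ≈ (0.146, 0.819, 0.555); φ = arcsin(p_z) ≈ 33.69°, λ = atan2(p_y, p_x) ≈ 79.89°.

≈ (34°N, 80°E)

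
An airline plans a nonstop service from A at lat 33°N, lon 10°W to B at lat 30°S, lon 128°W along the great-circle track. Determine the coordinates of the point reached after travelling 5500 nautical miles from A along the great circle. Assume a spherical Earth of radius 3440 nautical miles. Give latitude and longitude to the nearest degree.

Convert each endpoint to a unit vector on the sphere (x = cos φ cos λ, y = cos φ sin λ, z = sin φ).
The central angle between the endpoints is δ = arccos(p₁·p₂) ≈ 2.231 rad (127.8°). The total great-circle distance is δ·R ≈ 2.231 × 3440 ≈ 7675 nmi, so the target fraction is f = 5500/7675 ≈ 0.717.
Interpolate at f ≈ 0.717 with slerp weights a = sin((1−f)δ)/sin δ ≈ 0.748, b = sin(fδ)/sin δ ≈ 1.266.
p = a·p₁ + b·p₂ ≈ (-0.057, -0.973, -0.225); φ = arcsin(p_z) ≈ -13.02°, λ = atan2(p_y, p_x) ≈ -93.35°.

≈ lat 13°S, lon 93°W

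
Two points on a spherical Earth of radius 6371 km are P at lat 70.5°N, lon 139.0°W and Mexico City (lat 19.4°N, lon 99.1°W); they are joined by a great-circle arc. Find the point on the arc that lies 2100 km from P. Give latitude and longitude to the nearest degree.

Convert each endpoint to a unit vector on the sphere (x = cos φ cos λ, y = cos φ sin λ, z = sin φ).
The central angle between the endpoints is δ = arccos(p₁·p₂) ≈ 0.983 rad (56.3°). The total great-circle distance is δ·R ≈ 0.983 × 6371 ≈ 6262 km, so the target fraction is f = 2100/6262 ≈ 0.335.
Interpolate at f ≈ 0.335 with slerp weights a = sin((1−f)δ)/sin δ ≈ 0.730, b = sin(fδ)/sin δ ≈ 0.389.
p = a·p₁ + b·p₂ ≈ (-0.242, -0.522, 0.818); φ = arcsin(p_z) ≈ 54.86°, λ = atan2(p_y, p_x) ≈ -114.87°.

≈ lat 55°N, lon 115°W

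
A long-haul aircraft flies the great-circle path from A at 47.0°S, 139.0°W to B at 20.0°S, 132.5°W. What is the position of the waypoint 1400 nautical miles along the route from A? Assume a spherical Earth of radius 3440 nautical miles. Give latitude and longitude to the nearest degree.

Convert each endpoint to a unit vector on the sphere (x = cos φ cos λ, y = cos φ sin λ, z = sin φ).
The central angle between the endpoints is δ = arccos(p₁·p₂) ≈ 0.480 rad (27.5°). The total great-circle distance is δ·R ≈ 0.480 × 3440 ≈ 1652 nmi, so the target fraction is f = 1400/1652 ≈ 0.847.
Interpolate at f ≈ 0.847 with slerp weights a = sin((1−f)δ)/sin δ ≈ 0.158, b = sin(fδ)/sin δ ≈ 0.857.
p = a·p₁ + b·p₂ ≈ (-0.625, -0.664, -0.409); φ = arcsin(p_z) ≈ -24.14°, λ = atan2(p_y, p_x) ≈ -133.27°.

≈ 24°S, 133°W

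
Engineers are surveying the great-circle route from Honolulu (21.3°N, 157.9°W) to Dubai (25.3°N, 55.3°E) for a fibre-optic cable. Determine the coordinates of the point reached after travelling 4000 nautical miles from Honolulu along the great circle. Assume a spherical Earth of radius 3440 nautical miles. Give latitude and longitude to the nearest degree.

The haversine formula gives a central angle δ ≈ 2.153 rad (123.3°) between the endpoints. The total great-circle distance is δ·R ≈ 2.153 × 3440 ≈ 7405 nmi, so the target fraction is f = 4000/7405 ≈ 0.540.
Interpolate at f ≈ 0.540 with slerp weights a = sin((1−f)δ)/sin δ ≈ 1.001, b = sin(fδ)/sin δ ≈ 1.099.
p = a·p₁ + b·p₂ ≈ (-0.298, 0.466, 0.833); φ = arcsin(p_z) ≈ 56.41°, λ = atan2(p_y, p_x) ≈ 122.63°.

≈ (56°N, 123°E)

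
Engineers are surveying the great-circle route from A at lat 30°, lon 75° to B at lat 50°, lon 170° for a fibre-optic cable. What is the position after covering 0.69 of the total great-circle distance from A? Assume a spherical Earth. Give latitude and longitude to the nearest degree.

Write both endpoints as unit vectors p₁, p₂ with components (cos φ cos λ, cos φ sin λ, sin φ).
The central angle between the endpoints is δ = arccos(p₁·p₂) ≈ 1.230 rad (70.5°).
Interpolate at f = 0.69 with slerp weights a = sin((1−f)δ)/sin δ ≈ 0.395, b = sin(fδ)/sin δ ≈ 0.796.
p = a·p₁ + b·p₂ ≈ (-0.415, 0.419, 0.807); φ = arcsin(p_z) ≈ 53.83°, λ = atan2(p_y, p_x) ≈ 134.75°.

≈ lat 54°, lon 135°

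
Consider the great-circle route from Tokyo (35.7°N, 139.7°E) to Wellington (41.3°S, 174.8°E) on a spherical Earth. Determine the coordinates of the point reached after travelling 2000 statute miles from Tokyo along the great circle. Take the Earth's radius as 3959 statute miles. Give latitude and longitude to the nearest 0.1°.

≈ 9.0°N, 152.0°E

From cos δ = sin φ₁ sin φ₂ + cos φ₁ cos φ₂ cos Δλ, the central angle is δ ≈ 1.457 rad (83.5°). The total great-circle distance is δ·R ≈ 1.457 × 3959 ≈ 5766 mi, so the target fraction is f = 2000/5766 ≈ 0.347.
Interpolate at f ≈ 0.347 with slerp weights a = sin((1−f)δ)/sin δ ≈ 0.820, b = sin(fδ)/sin δ ≈ 0.487.
p = a·p₁ + b·p₂ ≈ (-0.872, 0.464, 0.157); φ = arcsin(p_z) ≈ 9.02°, λ = atan2(p_y, p_x) ≈ 152.00°.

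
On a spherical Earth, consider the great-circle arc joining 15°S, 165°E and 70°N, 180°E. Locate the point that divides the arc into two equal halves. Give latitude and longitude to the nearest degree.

Convert each endpoint to a unit vector on the sphere (x = cos φ cos λ, y = cos φ sin λ, z = sin φ).
The central angle between the endpoints is δ = arccos(p₁·p₂) ≈ 1.495 rad (85.6°).
Interpolate at f = 1/2 with slerp weights a = sin((1−f)δ)/sin δ ≈ 0.682, b = sin(fδ)/sin δ ≈ 0.682.
p = a·p₁ + b·p₂ ≈ (-0.869, 0.170, 0.464); φ = arcsin(p_z) ≈ 27.66°, λ = atan2(p_y, p_x) ≈ 168.91°.

≈ 28°N, 169°E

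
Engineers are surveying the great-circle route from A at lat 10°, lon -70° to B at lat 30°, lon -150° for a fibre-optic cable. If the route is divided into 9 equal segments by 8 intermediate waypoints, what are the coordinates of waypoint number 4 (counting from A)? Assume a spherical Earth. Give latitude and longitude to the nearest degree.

Convert each endpoint to a unit vector on the sphere (x = cos φ cos λ, y = cos φ sin λ, z = sin φ).
The central angle between the endpoints is δ = arccos(p₁·p₂) ≈ 1.334 rad (76.4°).
Interpolate at f = 4/9 with slerp weights a = sin((1−f)δ)/sin δ ≈ 0.694, b = sin(fδ)/sin δ ≈ 0.575.
p = a·p₁ + b·p₂ ≈ (-0.197, -0.891, 0.408); φ = arcsin(p_z) ≈ 24.08°, λ = atan2(p_y, p_x) ≈ -102.47°.

≈ lat 24°, lon -102°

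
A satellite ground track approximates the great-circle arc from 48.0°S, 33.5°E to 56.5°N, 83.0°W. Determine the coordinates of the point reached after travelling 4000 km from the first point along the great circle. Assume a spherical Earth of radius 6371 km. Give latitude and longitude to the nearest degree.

≈ 21°S, 3°E

From cos δ = sin φ₁ sin φ₂ + cos φ₁ cos φ₂ cos Δλ, the central angle is δ ≈ 2.473 rad (141.7°). The total great-circle distance is δ·R ≈ 2.473 × 6371 ≈ 15753 km, so the target fraction is f = 4000/15753 ≈ 0.254.
Interpolate at f ≈ 0.254 with slerp weights a = sin((1−f)δ)/sin δ ≈ 1.552, b = sin(fδ)/sin δ ≈ 0.947.
p = a·p₁ + b·p₂ ≈ (0.930, 0.054, -0.364); φ = arcsin(p_z) ≈ -21.33°, λ = atan2(p_y, p_x) ≈ 3.35°.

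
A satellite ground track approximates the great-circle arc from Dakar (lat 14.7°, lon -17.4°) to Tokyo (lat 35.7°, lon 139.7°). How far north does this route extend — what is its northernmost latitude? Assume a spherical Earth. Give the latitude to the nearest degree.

≈ 68°

The great circle lies in the plane with unit normal n̂ = (p₁ × p₂)/|p₁ × p₂|.
Here n̂_z ≈ +0.374; the vertex latitude is φ_max = arccos|n̂_z| ≈ 68.1°.
Check via Clairaut: cos φ_max = |cos φ₁| · sin C = cos(14.7°)·sin(22.7°) ≈ 0.374, again giving ≈ 68.1°.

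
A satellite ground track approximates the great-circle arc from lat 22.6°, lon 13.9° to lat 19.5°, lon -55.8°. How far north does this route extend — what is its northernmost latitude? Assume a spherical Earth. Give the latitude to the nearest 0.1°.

The great circle lies in the plane with unit normal n̂ = (p₁ × p₂)/|p₁ × p₂|.
Here n̂_z ≈ -0.904; the vertex latitude is φ_max = arccos|n̂_z| ≈ 25.3°.

≈ 25.3°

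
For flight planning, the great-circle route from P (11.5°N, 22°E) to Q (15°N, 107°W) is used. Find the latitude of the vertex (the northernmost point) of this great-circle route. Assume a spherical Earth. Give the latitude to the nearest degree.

The great circle lies in the plane with unit normal n̂ = (p₁ × p₂)/|p₁ × p₂|.
Here n̂_z ≈ -0.877; the vertex latitude is φ_max = arccos|n̂_z| ≈ 28.8°.
Check via Clairaut: cos φ_max = |cos φ₁| · sin C = cos(11.5°)·sin(63.5°) ≈ 0.877, again giving ≈ 28.8°.

≈ 29°N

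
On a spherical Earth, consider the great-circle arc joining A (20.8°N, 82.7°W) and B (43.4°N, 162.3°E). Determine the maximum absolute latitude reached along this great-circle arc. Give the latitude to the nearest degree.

The great circle lies in the plane with unit normal n̂ = (p₁ × p₂)/|p₁ × p₂|.
Here n̂_z ≈ -0.616; the vertex latitude is φ_max = arccos|n̂_z| ≈ 52.0°.
Check via Clairaut: cos φ_max = |cos φ₁| · sin C = cos(20.8°)·sin(41.2°) ≈ 0.616, again giving ≈ 52.0°.

≈ 52°N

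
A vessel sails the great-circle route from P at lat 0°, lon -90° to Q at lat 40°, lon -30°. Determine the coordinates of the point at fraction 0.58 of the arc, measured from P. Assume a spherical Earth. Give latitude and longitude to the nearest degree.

≈ lat 26°, lon -60°

Write both endpoints as unit vectors p₁, p₂ with components (cos φ cos λ, cos φ sin λ, sin φ).
The central angle between the endpoints is δ = arccos(p₁·p₂) ≈ 1.178 rad (67.5°).
Interpolate at f = 0.58 with slerp weights a = sin((1−f)δ)/sin δ ≈ 0.514, b = sin(fδ)/sin δ ≈ 0.683.
p = a·p₁ + b·p₂ ≈ (0.453, -0.776, 0.439); φ = arcsin(p_z) ≈ 26.05°, λ = atan2(p_y, p_x) ≈ -59.70°.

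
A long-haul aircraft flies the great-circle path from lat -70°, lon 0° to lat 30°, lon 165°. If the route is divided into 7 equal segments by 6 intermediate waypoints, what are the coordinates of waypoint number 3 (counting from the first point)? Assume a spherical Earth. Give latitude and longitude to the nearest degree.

≈ lat -49°, lon 153°

The haversine formula gives a central angle δ ≈ 2.428 rad (139.1°) between the endpoints.
Interpolate at f = 3/7 with slerp weights a = sin((1−f)δ)/sin δ ≈ 1.502, b = sin(fδ)/sin δ ≈ 1.318.
p = a·p₁ + b·p₂ ≈ (-0.589, 0.295, -0.752); φ = arcsin(p_z) ≈ -48.81°, λ = atan2(p_y, p_x) ≈ 153.35°.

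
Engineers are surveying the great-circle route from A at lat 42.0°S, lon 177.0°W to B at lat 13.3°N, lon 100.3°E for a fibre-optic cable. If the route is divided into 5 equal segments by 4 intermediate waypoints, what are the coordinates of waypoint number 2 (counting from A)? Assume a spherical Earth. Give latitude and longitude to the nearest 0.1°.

≈ lat 24.6°S, lon 142.7°E

Convert each endpoint to a unit vector on the sphere (x = cos φ cos λ, y = cos φ sin λ, z = sin φ).
The central angle between the endpoints is δ = arccos(p₁·p₂) ≈ 1.633 rad (93.6°).
Interpolate at f = 2/5 with slerp weights a = sin((1−f)δ)/sin δ ≈ 0.832, b = sin(fδ)/sin δ ≈ 0.609.
p = a·p₁ + b·p₂ ≈ (-0.723, 0.551, -0.417); φ = arcsin(p_z) ≈ -24.62°, λ = atan2(p_y, p_x) ≈ 142.72°.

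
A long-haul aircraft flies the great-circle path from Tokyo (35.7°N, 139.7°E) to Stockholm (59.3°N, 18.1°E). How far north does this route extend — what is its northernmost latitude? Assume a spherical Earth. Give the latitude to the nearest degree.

≈ 68°N

The great circle lies in the plane with unit normal n̂ = (p₁ × p₂)/|p₁ × p₂|.
Here n̂_z ≈ -0.368; the vertex latitude is φ_max = arccos|n̂_z| ≈ 68.4°.
Check via Clairaut: cos φ_max = |cos φ₁| · sin C = cos(35.7°)·sin(27.0°) ≈ 0.368, again giving ≈ 68.4°.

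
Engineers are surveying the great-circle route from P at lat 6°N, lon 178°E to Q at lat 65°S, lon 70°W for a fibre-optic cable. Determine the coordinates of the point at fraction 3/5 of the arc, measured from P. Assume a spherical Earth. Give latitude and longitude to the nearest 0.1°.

≈ lat 49.5°S, lon 148.3°W

Write both endpoints as unit vectors p₁, p₂ with components (cos φ cos λ, cos φ sin λ, sin φ).
The central angle between the endpoints is δ = arccos(p₁·p₂) ≈ 1.826 rad (104.6°).
Interpolate at f = 3/5 with slerp weights a = sin((1−f)δ)/sin δ ≈ 0.689, b = sin(fδ)/sin δ ≈ 0.919.
p = a·p₁ + b·p₂ ≈ (-0.552, -0.341, -0.761); φ = arcsin(p_z) ≈ -49.52°, λ = atan2(p_y, p_x) ≈ -148.31°.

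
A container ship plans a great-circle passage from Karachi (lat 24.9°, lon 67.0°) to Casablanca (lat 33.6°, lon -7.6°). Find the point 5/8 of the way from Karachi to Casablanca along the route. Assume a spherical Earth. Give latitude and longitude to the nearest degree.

≈ lat 36°, lon 22°

From cos δ = sin φ₁ sin φ₂ + cos φ₁ cos φ₂ cos Δλ, the central angle is δ ≈ 1.122 rad (64.3°).
Interpolate at f = 5/8 with slerp weights a = sin((1−f)δ)/sin δ ≈ 0.453, b = sin(fδ)/sin δ ≈ 0.716.
p = a·p₁ + b·p₂ ≈ (0.752, 0.300, 0.587); φ = arcsin(p_z) ≈ 35.96°, λ = atan2(p_y, p_x) ≈ 21.73°.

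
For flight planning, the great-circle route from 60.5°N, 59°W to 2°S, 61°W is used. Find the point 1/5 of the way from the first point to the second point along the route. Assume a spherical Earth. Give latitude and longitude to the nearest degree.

≈ 48°N, 60°W

The haversine formula gives a central angle δ ≈ 1.091 rad (62.5°) between the endpoints.
Interpolate at f = 1/5 with slerp weights a = sin((1−f)δ)/sin δ ≈ 0.864, b = sin(fδ)/sin δ ≈ 0.244.
p = a·p₁ + b·p₂ ≈ (0.337, -0.578, 0.743); φ = arcsin(p_z) ≈ 48.00°, λ = atan2(p_y, p_x) ≈ -59.73°.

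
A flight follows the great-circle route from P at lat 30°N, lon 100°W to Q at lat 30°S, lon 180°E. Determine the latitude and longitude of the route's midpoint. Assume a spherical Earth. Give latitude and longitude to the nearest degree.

Convert each endpoint to a unit vector on the sphere (x = cos φ cos λ, y = cos φ sin λ, z = sin φ).
The central angle between the endpoints is δ = arccos(p₁·p₂) ≈ 1.691 rad (96.9°).
Interpolate at f = 1/2 with slerp weights a = sin((1−f)δ)/sin δ ≈ 0.754, b = sin(fδ)/sin δ ≈ 0.754.
p = a·p₁ + b·p₂ ≈ (-0.766, -0.643, 0.000); φ = arcsin(p_z) ≈ 0.00°, λ = atan2(p_y, p_x) ≈ -140.00°.

≈ lat 0°N, lon 140°W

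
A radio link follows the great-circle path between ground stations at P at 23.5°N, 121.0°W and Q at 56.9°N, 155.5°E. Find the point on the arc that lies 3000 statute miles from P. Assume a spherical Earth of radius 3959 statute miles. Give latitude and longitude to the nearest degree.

The haversine formula gives a central angle δ ≈ 1.169 rad (67.0°) between the endpoints. The total great-circle distance is δ·R ≈ 1.169 × 3959 ≈ 4630 mi, so the target fraction is f = 3000/4630 ≈ 0.648.
Interpolate at f ≈ 0.648 with slerp weights a = sin((1−f)δ)/sin δ ≈ 0.435, b = sin(fδ)/sin δ ≈ 0.747.
p = a·p₁ + b·p₂ ≈ (-0.576, -0.173, 0.799); φ = arcsin(p_z) ≈ 53.02°, λ = atan2(p_y, p_x) ≈ -163.33°.

≈ 53°N, 163°W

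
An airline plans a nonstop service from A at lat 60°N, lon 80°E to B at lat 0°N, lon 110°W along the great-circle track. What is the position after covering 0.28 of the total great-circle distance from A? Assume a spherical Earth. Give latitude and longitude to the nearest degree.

≈ lat 83°N, lon 165°W

Convert each endpoint to a unit vector on the sphere (x = cos φ cos λ, y = cos φ sin λ, z = sin φ).
The central angle between the endpoints is δ = arccos(p₁·p₂) ≈ 2.086 rad (119.5°).
Interpolate at f = 0.28 with slerp weights a = sin((1−f)δ)/sin δ ≈ 1.146, b = sin(fδ)/sin δ ≈ 0.633.
p = a·p₁ + b·p₂ ≈ (-0.117, -0.031, 0.993); φ = arcsin(p_z) ≈ 83.04°, λ = atan2(p_y, p_x) ≈ -165.24°.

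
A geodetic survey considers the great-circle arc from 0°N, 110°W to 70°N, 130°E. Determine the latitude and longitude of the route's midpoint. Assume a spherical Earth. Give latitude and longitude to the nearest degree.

≈ 47°N, 130°W

Write both endpoints as unit vectors p₁, p₂ with components (cos φ cos λ, cos φ sin λ, sin φ).
The central angle between the endpoints is δ = arccos(p₁·p₂) ≈ 1.743 rad (99.8°).
Interpolate at f = 1/2 with slerp weights a = sin((1−f)δ)/sin δ ≈ 0.777, b = sin(fδ)/sin δ ≈ 0.777.
p = a·p₁ + b·p₂ ≈ (-0.436, -0.526, 0.730); φ = arcsin(p_z) ≈ 46.87°, λ = atan2(p_y, p_x) ≈ -129.66°.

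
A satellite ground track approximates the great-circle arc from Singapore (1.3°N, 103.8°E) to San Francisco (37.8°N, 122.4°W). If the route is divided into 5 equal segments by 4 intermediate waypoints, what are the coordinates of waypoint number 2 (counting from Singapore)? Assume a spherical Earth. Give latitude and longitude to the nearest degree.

From cos δ = sin φ₁ sin φ₂ + cos φ₁ cos φ₂ cos Δλ, the central angle is δ ≈ 2.133 rad (122.2°).
Interpolate at f = 2/5 with slerp weights a = sin((1−f)δ)/sin δ ≈ 1.132, b = sin(fδ)/sin δ ≈ 0.890.
p = a·p₁ + b·p₂ ≈ (-0.647, 0.505, 0.571); φ = arcsin(p_z) ≈ 34.84°, λ = atan2(p_y, p_x) ≈ 142.01°.

≈ 35°N, 142°E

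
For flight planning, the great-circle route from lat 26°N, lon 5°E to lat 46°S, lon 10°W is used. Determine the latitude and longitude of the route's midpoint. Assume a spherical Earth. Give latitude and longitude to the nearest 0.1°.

Convert each endpoint to a unit vector on the sphere (x = cos φ cos λ, y = cos φ sin λ, z = sin φ).
The central angle between the endpoints is δ = arccos(p₁·p₂) ≈ 1.279 rad (73.3°).
Interpolate at f = 1/2 with slerp weights a = sin((1−f)δ)/sin δ ≈ 0.623, b = sin(fδ)/sin δ ≈ 0.623.
p = a·p₁ + b·p₂ ≈ (0.984, -0.026, -0.175); φ = arcsin(p_z) ≈ -10.08°, λ = atan2(p_y, p_x) ≈ -1.53°.

≈ lat 10.1°S, lon 1.5°W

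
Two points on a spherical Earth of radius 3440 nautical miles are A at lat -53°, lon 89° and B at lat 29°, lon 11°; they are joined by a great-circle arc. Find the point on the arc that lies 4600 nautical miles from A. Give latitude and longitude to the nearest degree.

≈ lat 5°, lon 29°

Write both endpoints as unit vectors p₁, p₂ with components (cos φ cos λ, cos φ sin λ, sin φ).
The central angle between the endpoints is δ = arccos(p₁·p₂) ≈ 1.852 rad (106.1°). The total great-circle distance is δ·R ≈ 1.852 × 3440 ≈ 6372 nmi, so the target fraction is f = 4600/6372 ≈ 0.722.
Interpolate at f ≈ 0.722 with slerp weights a = sin((1−f)δ)/sin δ ≈ 0.513, b = sin(fδ)/sin δ ≈ 1.013.
p = a·p₁ + b·p₂ ≈ (0.875, 0.478, 0.081); φ = arcsin(p_z) ≈ 4.67°, λ = atan2(p_y, p_x) ≈ 28.63°.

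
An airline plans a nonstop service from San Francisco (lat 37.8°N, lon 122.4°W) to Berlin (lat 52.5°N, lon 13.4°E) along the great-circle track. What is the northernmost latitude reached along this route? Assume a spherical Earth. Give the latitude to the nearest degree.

The great circle lies in the plane with unit normal n̂ = (p₁ × p₂)/|p₁ × p₂|.
Here n̂_z ≈ +0.339; the vertex latitude is φ_max = arccos|n̂_z| ≈ 70.2°.
Check via Clairaut: cos φ_max = |cos φ₁| · sin C = cos(37.8°)·sin(25.4°) ≈ 0.339, again giving ≈ 70.2°.

≈ 70°N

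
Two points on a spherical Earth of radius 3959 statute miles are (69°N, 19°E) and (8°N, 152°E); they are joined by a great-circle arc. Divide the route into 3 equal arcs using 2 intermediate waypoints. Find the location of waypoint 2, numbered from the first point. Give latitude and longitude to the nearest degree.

≈ (39°N, 142°E)

Write both endpoints as unit vectors p₁, p₂ with components (cos φ cos λ, cos φ sin λ, sin φ).
The central angle between the endpoints is δ = arccos(p₁·p₂) ≈ 1.683 rad (96.4°).
Interpolate at f = 2/3 with slerp weights a = sin((1−f)δ)/sin δ ≈ 0.535, b = sin(fδ)/sin δ ≈ 0.907.
p = a·p₁ + b·p₂ ≈ (-0.611, 0.484, 0.626); φ = arcsin(p_z) ≈ 38.76°, λ = atan2(p_y, p_x) ≈ 141.63°.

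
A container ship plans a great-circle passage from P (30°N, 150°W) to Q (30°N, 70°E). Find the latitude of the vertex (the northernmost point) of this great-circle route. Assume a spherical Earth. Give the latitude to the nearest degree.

The great circle lies in the plane with unit normal n̂ = (p₁ × p₂)/|p₁ × p₂|.
Here n̂_z ≈ -0.510; the vertex latitude is φ_max = arccos|n̂_z| ≈ 59.4°.
Check via Clairaut: cos φ_max = |cos φ₁| · sin C = cos(30.0°)·sin(36.1°) ≈ 0.510, again giving ≈ 59.4°.

≈ 59°N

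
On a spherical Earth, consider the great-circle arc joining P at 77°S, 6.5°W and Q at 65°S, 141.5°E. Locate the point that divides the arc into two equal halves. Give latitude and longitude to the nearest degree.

The haversine formula gives a central angle δ ≈ 0.639 rad (36.6°) between the endpoints.
Interpolate at f = 1/2 with slerp weights a = sin((1−f)δ)/sin δ ≈ 0.527, b = sin(fδ)/sin δ ≈ 0.527.
p = a·p₁ + b·p₂ ≈ (-0.056, 0.125, -0.991); φ = arcsin(p_z) ≈ -82.11°, λ = atan2(p_y, p_x) ≈ 114.29°.

≈ 82°S, 114°E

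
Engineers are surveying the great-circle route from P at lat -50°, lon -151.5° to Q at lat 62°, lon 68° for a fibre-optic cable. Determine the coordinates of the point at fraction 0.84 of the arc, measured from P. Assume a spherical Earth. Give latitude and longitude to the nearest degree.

Convert each endpoint to a unit vector on the sphere (x = cos φ cos λ, y = cos φ sin λ, z = sin φ).
The central angle between the endpoints is δ = arccos(p₁·p₂) ≈ 2.712 rad (155.4°).
Interpolate at f = 0.84 with slerp weights a = sin((1−f)δ)/sin δ ≈ 1.010, b = sin(fδ)/sin δ ≈ 1.826.
p = a·p₁ + b·p₂ ≈ (-0.249, 0.485, 0.838); φ = arcsin(p_z) ≈ 56.95°, λ = atan2(p_y, p_x) ≈ 117.23°.

≈ lat 57°, lon 117°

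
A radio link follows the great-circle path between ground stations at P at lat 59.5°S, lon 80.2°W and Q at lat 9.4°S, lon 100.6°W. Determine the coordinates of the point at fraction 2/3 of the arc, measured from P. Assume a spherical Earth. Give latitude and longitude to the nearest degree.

The haversine formula gives a central angle δ ≈ 0.915 rad (52.4°) between the endpoints.
Interpolate at f = 2/3 with slerp weights a = sin((1−f)δ)/sin δ ≈ 0.379, b = sin(fδ)/sin δ ≈ 0.723.
p = a·p₁ + b·p₂ ≈ (-0.098, -0.890, -0.444); φ = arcsin(p_z) ≈ -26.39°, λ = atan2(p_y, p_x) ≈ -96.31°.

≈ lat 26°S, lon 96°W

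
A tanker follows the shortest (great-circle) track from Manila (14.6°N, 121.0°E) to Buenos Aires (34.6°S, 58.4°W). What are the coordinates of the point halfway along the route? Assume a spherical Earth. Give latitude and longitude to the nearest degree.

Write both endpoints as unit vectors p₁, p₂ with components (cos φ cos λ, cos φ sin λ, sin φ).
The central angle between the endpoints is δ = arccos(p₁·p₂) ≈ 2.792 rad (160.0°).
Interpolate at f = 1/2 with slerp weights a = sin((1−f)δ)/sin δ ≈ 2.878, b = sin(fδ)/sin δ ≈ 2.878.
p = a·p₁ + b·p₂ ≈ (-0.193, 0.370, -0.909); φ = arcsin(p_z) ≈ -65.35°, λ = atan2(p_y, p_x) ≈ 117.59°.

≈ (65°S, 118°E)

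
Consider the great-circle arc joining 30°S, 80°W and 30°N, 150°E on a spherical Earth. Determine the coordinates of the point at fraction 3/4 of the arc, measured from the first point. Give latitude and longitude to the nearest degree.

≈ 18°N, 175°W

The haversine formula gives a central angle δ ≈ 2.392 rad (137.1°) between the endpoints.
Interpolate at f = 3/4 with slerp weights a = sin((1−f)δ)/sin δ ≈ 0.827, b = sin(fδ)/sin δ ≈ 1.432.
p = a·p₁ + b·p₂ ≈ (-0.949, -0.085, 0.303); φ = arcsin(p_z) ≈ 17.61°, λ = atan2(p_y, p_x) ≈ -174.88°.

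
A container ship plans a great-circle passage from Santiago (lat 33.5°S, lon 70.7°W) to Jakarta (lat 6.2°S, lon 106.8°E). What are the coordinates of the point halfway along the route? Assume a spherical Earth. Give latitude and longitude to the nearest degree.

≈ lat 76°S, lon 94°E

From cos δ = sin φ₁ sin φ₂ + cos φ₁ cos φ₂ cos Δλ, the central angle is δ ≈ 2.447 rad (140.2°).
Interpolate at f = 1/2 with slerp weights a = sin((1−f)δ)/sin δ ≈ 1.470, b = sin(fδ)/sin δ ≈ 1.470.
p = a·p₁ + b·p₂ ≈ (-0.017, 0.242, -0.970); φ = arcsin(p_z) ≈ -75.95°, λ = atan2(p_y, p_x) ≈ 94.07°.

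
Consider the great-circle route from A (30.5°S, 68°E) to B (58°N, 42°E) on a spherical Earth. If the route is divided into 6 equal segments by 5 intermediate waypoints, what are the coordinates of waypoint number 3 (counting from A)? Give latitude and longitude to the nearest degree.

Convert each endpoint to a unit vector on the sphere (x = cos φ cos λ, y = cos φ sin λ, z = sin φ).
The central angle between the endpoints is δ = arccos(p₁·p₂) ≈ 1.591 rad (91.1°).
Interpolate at f = 3/6 with slerp weights a = sin((1−f)δ)/sin δ ≈ 0.714, b = sin(fδ)/sin δ ≈ 0.714.
p = a·p₁ + b·p₂ ≈ (0.512, 0.824, 0.243); φ = arcsin(p_z) ≈ 14.08°, λ = atan2(p_y, p_x) ≈ 58.15°.

≈ (14°N, 58°E)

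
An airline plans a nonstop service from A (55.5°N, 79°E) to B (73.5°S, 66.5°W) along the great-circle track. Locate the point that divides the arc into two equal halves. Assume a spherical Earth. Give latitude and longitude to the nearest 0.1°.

≈ (20.0°S, 53.2°E)

Convert each endpoint to a unit vector on the sphere (x = cos φ cos λ, y = cos φ sin λ, z = sin φ).
The central angle between the endpoints is δ = arccos(p₁·p₂) ≈ 2.746 rad (157.3°).
Interpolate at f = 1/2 with slerp weights a = sin((1−f)δ)/sin δ ≈ 2.544, b = sin(fδ)/sin δ ≈ 2.544.
p = a·p₁ + b·p₂ ≈ (0.563, 0.752, -0.343); φ = arcsin(p_z) ≈ -20.04°, λ = atan2(p_y, p_x) ≈ 53.17°.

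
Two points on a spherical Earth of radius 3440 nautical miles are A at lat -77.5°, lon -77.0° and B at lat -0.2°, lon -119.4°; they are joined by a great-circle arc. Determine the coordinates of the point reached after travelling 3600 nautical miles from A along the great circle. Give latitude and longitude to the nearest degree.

Write both endpoints as unit vectors p₁, p₂ with components (cos φ cos λ, cos φ sin λ, sin φ).
The central angle between the endpoints is δ = arccos(p₁·p₂) ≈ 1.407 rad (80.6°). The total great-circle distance is δ·R ≈ 1.407 × 3440 ≈ 4839 nmi, so the target fraction is f = 3600/4839 ≈ 0.744.
Interpolate at f ≈ 0.744 with slerp weights a = sin((1−f)δ)/sin δ ≈ 0.357, b = sin(fδ)/sin δ ≈ 0.877.
p = a·p₁ + b·p₂ ≈ (-0.413, -0.840, -0.352); φ = arcsin(p_z) ≈ -20.61°, λ = atan2(p_y, p_x) ≈ -116.21°.

≈ lat -21°, lon -116°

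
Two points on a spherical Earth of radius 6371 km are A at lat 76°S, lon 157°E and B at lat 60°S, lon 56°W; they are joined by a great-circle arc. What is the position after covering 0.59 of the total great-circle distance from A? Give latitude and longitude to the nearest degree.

≈ lat 77°S, lon 71°W

Convert each endpoint to a unit vector on the sphere (x = cos φ cos λ, y = cos φ sin λ, z = sin φ).
The central angle between the endpoints is δ = arccos(p₁·p₂) ≈ 0.739 rad (42.4°).
Interpolate at f = 0.59 with slerp weights a = sin((1−f)δ)/sin δ ≈ 0.443, b = sin(fδ)/sin δ ≈ 0.627.
p = a·p₁ + b·p₂ ≈ (0.077, -0.218, -0.973); φ = arcsin(p_z) ≈ -76.64°, λ = atan2(p_y, p_x) ≈ -70.63°.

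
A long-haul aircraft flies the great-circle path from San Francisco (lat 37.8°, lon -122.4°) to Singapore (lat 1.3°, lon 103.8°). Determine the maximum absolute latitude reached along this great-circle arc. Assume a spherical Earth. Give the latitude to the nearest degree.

The great circle lies in the plane with unit normal n̂ = (p₁ × p₂)/|p₁ × p₂|.
Here n̂_z ≈ -0.674; the vertex latitude is φ_max = arccos|n̂_z| ≈ 47.6°.
Check via Clairaut: cos φ_max = |cos φ₁| · sin C = cos(37.8°)·sin(58.5°) ≈ 0.674, again giving ≈ 47.6°.

≈ 48°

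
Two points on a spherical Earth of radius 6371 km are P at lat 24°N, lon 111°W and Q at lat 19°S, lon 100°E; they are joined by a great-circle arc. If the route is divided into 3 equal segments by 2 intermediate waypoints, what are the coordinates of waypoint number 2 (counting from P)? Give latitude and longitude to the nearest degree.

≈ lat 1°S, lon 148°E

Write both endpoints as unit vectors p₁, p₂ with components (cos φ cos λ, cos φ sin λ, sin φ).
The central angle between the endpoints is δ = arccos(p₁·p₂) ≈ 2.632 rad (150.8°).
Interpolate at f = 2/3 with slerp weights a = sin((1−f)δ)/sin δ ≈ 1.576, b = sin(fδ)/sin δ ≈ 2.015.
p = a·p₁ + b·p₂ ≈ (-0.847, 0.532, -0.015); φ = arcsin(p_z) ≈ -0.86°, λ = atan2(p_y, p_x) ≈ 147.85°.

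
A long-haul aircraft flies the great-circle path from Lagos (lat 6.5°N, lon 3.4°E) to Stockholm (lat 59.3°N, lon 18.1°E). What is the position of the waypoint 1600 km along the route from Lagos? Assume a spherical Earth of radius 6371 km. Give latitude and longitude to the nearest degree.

≈ lat 21°N, lon 6°E

Write both endpoints as unit vectors p₁, p₂ with components (cos φ cos λ, cos φ sin λ, sin φ).
The central angle between the endpoints is δ = arccos(p₁·p₂) ≈ 0.942 rad (54.0°). The total great-circle distance is δ·R ≈ 0.942 × 6371 ≈ 6003 km, so the target fraction is f = 1600/6003 ≈ 0.267.
Interpolate at f ≈ 0.267 with slerp weights a = sin((1−f)δ)/sin δ ≈ 0.788, b = sin(fδ)/sin δ ≈ 0.307.
p = a·p₁ + b·p₂ ≈ (0.931, 0.095, 0.353); φ = arcsin(p_z) ≈ 20.69°, λ = atan2(p_y, p_x) ≈ 5.84°.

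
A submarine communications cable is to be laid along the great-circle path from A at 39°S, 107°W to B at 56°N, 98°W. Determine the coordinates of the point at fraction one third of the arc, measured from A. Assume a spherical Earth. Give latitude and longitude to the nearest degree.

The haversine formula gives a central angle δ ≈ 1.663 rad (95.3°) between the endpoints.
Interpolate at f = 1/3 with slerp weights a = sin((1−f)δ)/sin δ ≈ 0.899, b = sin(fδ)/sin δ ≈ 0.529.
p = a·p₁ + b·p₂ ≈ (-0.245, -0.961, -0.127); φ = arcsin(p_z) ≈ -7.32°, λ = atan2(p_y, p_x) ≈ -104.33°.

≈ 7°S, 104°W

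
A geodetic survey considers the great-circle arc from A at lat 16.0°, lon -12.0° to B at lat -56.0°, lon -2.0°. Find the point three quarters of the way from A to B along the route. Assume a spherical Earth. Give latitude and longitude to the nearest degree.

≈ lat -38°, lon -6°

Convert each endpoint to a unit vector on the sphere (x = cos φ cos λ, y = cos φ sin λ, z = sin φ).
The central angle between the endpoints is δ = arccos(p₁·p₂) ≈ 1.265 rad (72.5°).
Interpolate at f = 3/4 with slerp weights a = sin((1−f)δ)/sin δ ≈ 0.326, b = sin(fδ)/sin δ ≈ 0.852.
p = a·p₁ + b·p₂ ≈ (0.783, -0.082, -0.617); φ = arcsin(p_z) ≈ -38.07°, λ = atan2(p_y, p_x) ≈ -5.97°.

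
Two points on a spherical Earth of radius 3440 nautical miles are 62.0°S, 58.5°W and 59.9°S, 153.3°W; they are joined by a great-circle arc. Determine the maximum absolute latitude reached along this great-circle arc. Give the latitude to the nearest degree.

The great circle lies in the plane with unit normal n̂ = (p₁ × p₂)/|p₁ × p₂|.
Here n̂_z ≈ -0.351; the vertex latitude is φ_max = arccos|n̂_z| ≈ 69.4°.
Check via Clairaut: cos φ_max = |cos φ₁| · sin C = cos(62.0°)·sin(131.6°) ≈ 0.351, again giving ≈ 69.4°.

≈ 69°S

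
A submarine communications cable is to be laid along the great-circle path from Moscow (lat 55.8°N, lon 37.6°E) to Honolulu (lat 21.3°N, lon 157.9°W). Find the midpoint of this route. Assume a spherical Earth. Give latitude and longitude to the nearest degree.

From cos δ = sin φ₁ sin φ₂ + cos φ₁ cos φ₂ cos Δλ, the central angle is δ ≈ 1.776 rad (101.8°).
Interpolate at f = 1/2 with slerp weights a = sin((1−f)δ)/sin δ ≈ 0.793, b = sin(fδ)/sin δ ≈ 0.793.
p = a·p₁ + b·p₂ ≈ (-0.331, -0.006, 0.944); φ = arcsin(p_z) ≈ 70.65°, λ = atan2(p_y, p_x) ≈ -178.96°.

≈ lat 71°N, lon 179°W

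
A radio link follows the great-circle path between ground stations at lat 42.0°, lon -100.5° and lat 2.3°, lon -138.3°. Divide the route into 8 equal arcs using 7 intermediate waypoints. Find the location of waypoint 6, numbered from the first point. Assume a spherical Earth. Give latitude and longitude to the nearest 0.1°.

≈ lat 12.9°, lon -130.6°

Convert each endpoint to a unit vector on the sphere (x = cos φ cos λ, y = cos φ sin λ, z = sin φ).
The central angle between the endpoints is δ = arccos(p₁·p₂) ≈ 0.910 rad (52.2°).
Interpolate at f = 6/8 with slerp weights a = sin((1−f)δ)/sin δ ≈ 0.286, b = sin(fδ)/sin δ ≈ 0.799.
p = a·p₁ + b·p₂ ≈ (-0.635, -0.740, 0.223); φ = arcsin(p_z) ≈ 12.90°, λ = atan2(p_y, p_x) ≈ -130.63°.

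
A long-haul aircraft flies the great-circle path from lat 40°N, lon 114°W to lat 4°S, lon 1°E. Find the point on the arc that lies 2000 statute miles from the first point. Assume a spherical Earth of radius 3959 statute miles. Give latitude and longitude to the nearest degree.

Convert each endpoint to a unit vector on the sphere (x = cos φ cos λ, y = cos φ sin λ, z = sin φ).
The central angle between the endpoints is δ = arccos(p₁·p₂) ≈ 1.947 rad (111.6°). The total great-circle distance is δ·R ≈ 1.947 × 3959 ≈ 7710 mi, so the target fraction is f = 2000/7710 ≈ 0.259.
Interpolate at f ≈ 0.259 with slerp weights a = sin((1−f)δ)/sin δ ≈ 1.067, b = sin(fδ)/sin δ ≈ 0.520.
p = a·p₁ + b·p₂ ≈ (0.187, -0.737, 0.649); φ = arcsin(p_z) ≈ 40.48°, λ = atan2(p_y, p_x) ≈ -75.78°.

≈ lat 40°N, lon 76°W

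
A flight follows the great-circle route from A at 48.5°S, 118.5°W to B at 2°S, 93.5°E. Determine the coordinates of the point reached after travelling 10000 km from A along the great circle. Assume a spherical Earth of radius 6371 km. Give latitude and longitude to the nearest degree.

≈ 31°S, 109°E

From cos δ = sin φ₁ sin φ₂ + cos φ₁ cos φ₂ cos Δλ, the central angle is δ ≈ 2.136 rad (122.4°). The total great-circle distance is δ·R ≈ 2.136 × 6371 ≈ 13607 km, so the target fraction is f = 10000/13607 ≈ 0.735.
Interpolate at f ≈ 0.735 with slerp weights a = sin((1−f)δ)/sin δ ≈ 0.635, b = sin(fδ)/sin δ ≈ 1.184.
p = a·p₁ + b·p₂ ≈ (-0.273, 0.811, -0.517); φ = arcsin(p_z) ≈ -31.13°, λ = atan2(p_y, p_x) ≈ 108.60°.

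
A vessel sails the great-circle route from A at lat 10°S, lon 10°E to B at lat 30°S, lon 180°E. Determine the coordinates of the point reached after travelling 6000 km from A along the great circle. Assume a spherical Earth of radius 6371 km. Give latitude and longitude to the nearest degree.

≈ lat 61°S, lon 33°E

Convert each endpoint to a unit vector on the sphere (x = cos φ cos λ, y = cos φ sin λ, z = sin φ).
The central angle between the endpoints is δ = arccos(p₁·p₂) ≈ 2.424 rad (138.9°). The total great-circle distance is δ·R ≈ 2.424 × 6371 ≈ 15440 km, so the target fraction is f = 6000/15440 ≈ 0.389.
Interpolate at f ≈ 0.389 with slerp weights a = sin((1−f)δ)/sin δ ≈ 1.514, b = sin(fδ)/sin δ ≈ 1.229.
p = a·p₁ + b·p₂ ≈ (0.404, 0.259, -0.877); φ = arcsin(p_z) ≈ -61.33°, λ = atan2(p_y, p_x) ≈ 32.66°.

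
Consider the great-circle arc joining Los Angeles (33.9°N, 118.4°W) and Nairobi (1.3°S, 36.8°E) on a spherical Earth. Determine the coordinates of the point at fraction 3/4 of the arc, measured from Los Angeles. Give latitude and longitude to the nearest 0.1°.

Convert each endpoint to a unit vector on the sphere (x = cos φ cos λ, y = cos φ sin λ, z = sin φ).
The central angle between the endpoints is δ = arccos(p₁·p₂) ≈ 2.443 rad (140.0°).
Interpolate at f = 3/4 with slerp weights a = sin((1−f)δ)/sin δ ≈ 0.892, b = sin(fδ)/sin δ ≈ 1.502.
p = a·p₁ + b·p₂ ≈ (0.851, 0.248, 0.463); φ = arcsin(p_z) ≈ 27.61°, λ = atan2(p_y, p_x) ≈ 16.28°.

≈ (27.6°N, 16.3°E)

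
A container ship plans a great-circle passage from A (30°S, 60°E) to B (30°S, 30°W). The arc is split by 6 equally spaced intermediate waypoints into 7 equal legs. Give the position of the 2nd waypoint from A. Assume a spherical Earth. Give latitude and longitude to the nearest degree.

≈ (37°S, 36°E)

Write both endpoints as unit vectors p₁, p₂ with components (cos φ cos λ, cos φ sin λ, sin φ).
The central angle between the endpoints is δ = arccos(p₁·p₂) ≈ 1.318 rad (75.5°).
Interpolate at f = 2/7 with slerp weights a = sin((1−f)δ)/sin δ ≈ 0.835, b = sin(fδ)/sin δ ≈ 0.380.
p = a·p₁ + b·p₂ ≈ (0.646, 0.462, -0.607); φ = arcsin(p_z) ≈ -37.40°, λ = atan2(p_y, p_x) ≈ 35.54°.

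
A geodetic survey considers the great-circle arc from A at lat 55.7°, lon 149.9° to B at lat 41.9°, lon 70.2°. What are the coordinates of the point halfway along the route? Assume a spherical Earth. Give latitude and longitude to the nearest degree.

The haversine formula gives a central angle δ ≈ 0.893 rad (51.2°) between the endpoints.
Interpolate at f = 1/2 with slerp weights a = sin((1−f)δ)/sin δ ≈ 0.554, b = sin(fδ)/sin δ ≈ 0.554.
p = a·p₁ + b·p₂ ≈ (-0.131, 0.545, 0.828); φ = arcsin(p_z) ≈ 55.92°, λ = atan2(p_y, p_x) ≈ 103.47°.

≈ lat 56°, lon 103°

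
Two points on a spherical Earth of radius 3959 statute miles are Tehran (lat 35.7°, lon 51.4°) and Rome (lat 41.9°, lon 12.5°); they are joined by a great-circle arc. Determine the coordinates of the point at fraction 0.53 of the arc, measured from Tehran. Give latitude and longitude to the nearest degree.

Convert each endpoint to a unit vector on the sphere (x = cos φ cos λ, y = cos φ sin λ, z = sin φ).
The central angle between the endpoints is δ = arccos(p₁·p₂) ≈ 0.535 rad (30.7°).
Interpolate at f = 0.53 with slerp weights a = sin((1−f)δ)/sin δ ≈ 0.488, b = sin(fδ)/sin δ ≈ 0.549.
p = a·p₁ + b·p₂ ≈ (0.646, 0.398, 0.651); φ = arcsin(p_z) ≈ 40.64°, λ = atan2(p_y, p_x) ≈ 31.65°.

≈ lat 41°, lon 32°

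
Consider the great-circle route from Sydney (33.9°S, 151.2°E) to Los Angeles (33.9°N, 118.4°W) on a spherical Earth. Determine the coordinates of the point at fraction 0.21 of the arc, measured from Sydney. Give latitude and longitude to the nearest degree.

≈ (21°S, 172°E)

Convert each endpoint to a unit vector on the sphere (x = cos φ cos λ, y = cos φ sin λ, z = sin φ).
The central angle between the endpoints is δ = arccos(p₁·p₂) ≈ 1.892 rad (108.4°).
Interpolate at f = 0.21 with slerp weights a = sin((1−f)δ)/sin δ ≈ 1.051, b = sin(fδ)/sin δ ≈ 0.408.
p = a·p₁ + b·p₂ ≈ (-0.925, 0.122, -0.359); φ = arcsin(p_z) ≈ -21.02°, λ = atan2(p_y, p_x) ≈ 172.46°.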